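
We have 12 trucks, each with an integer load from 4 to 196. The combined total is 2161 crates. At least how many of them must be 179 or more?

Each value short of 179 is at most 178, costing at least 196 − 178 = 18 against the maximum total of 2352.
We can afford to lose at most 2352 − 2161 = 191, so at most ⌊191/18⌋ = 10 fall short, and at least 2 are ≥ 179.
Exactly 2 works: 2 values at 196 and 10 at 178 total 2172; lower one of the high values by 11 (still ≥ 179) to hit 2161.

2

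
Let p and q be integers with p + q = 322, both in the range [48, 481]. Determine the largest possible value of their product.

25921

With p + q fixed, pq peaks when the two are closest together.
Taking p = 161 and q = 161 (both in [48, 481]) gives pq = 25921.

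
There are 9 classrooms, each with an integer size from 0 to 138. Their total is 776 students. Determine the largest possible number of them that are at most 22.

Each value at 22 or below falls at least 138 − 22 = 116 short of the ceiling 138.
The ceiling total is 9 × 138 = 1242, and we need 776, so at most ⌊(1242 − 776)/116⌋ = 4 can be that low.
k = 4 is achieved by 4 values at 22 and 5 at 138, total 778; lower one of the 138's by 2 (still > 22) to reach 776.

4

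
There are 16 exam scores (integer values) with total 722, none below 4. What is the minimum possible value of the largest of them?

The 16 values sum to 722, so their maximum is at least ⌈722/16⌉ = 46.
Equality holds with 2 values of 46 and 14 values of 45.

46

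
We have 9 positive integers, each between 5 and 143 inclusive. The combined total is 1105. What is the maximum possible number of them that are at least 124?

8

Suppose k of them are at least 124. Those contribute at least 124 each and the other 9 − k at least 5 each.
So the total is at least 124k + 5(9 − k) = 45 + 119k. This must be ≤ 1105, giving k ≤ 8.
k = 8 is achieved by 8 values at 124 and 1 at 5, total 997; add 108 to one value (staying below 124) to reach 1105.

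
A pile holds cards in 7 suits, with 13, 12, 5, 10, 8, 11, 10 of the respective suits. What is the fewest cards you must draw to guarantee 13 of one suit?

In the worst case you take as many as possible of each suit without reaching 13: 12 + 12 + 5 + 10 + 8 + 11 + 10 = 68.
The next one must give 13 of some suit, so 68 + 1 = 69.

69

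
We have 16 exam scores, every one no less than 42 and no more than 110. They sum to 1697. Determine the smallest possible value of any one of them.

47

Minimizing one value means maximizing the remaining 15.
The other 15 contribute at most 15 × 110 = 1650, leaving at least 1697 − 1650 = 47.
Since 47 ≥ 42, this is achievable: one at 47 and 15 at 110.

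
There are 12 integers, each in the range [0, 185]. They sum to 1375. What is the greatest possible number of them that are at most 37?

5

Each value at 37 or below falls at least 185 − 37 = 148 short of the ceiling 185.
The ceiling total is 12 × 185 = 2220, and we need 1375, so at most ⌊(2220 − 1375)/148⌋ = 5 can be that low.
k = 5 is achieved by 5 values at 37 and 7 at 185, total 1480; lower one of the 185's by 105 (still > 37) to reach 1375.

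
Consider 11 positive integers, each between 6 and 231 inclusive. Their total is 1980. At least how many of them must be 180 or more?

1

Each value short of 180 is at most 179, costing at least 231 − 179 = 52 against the maximum total of 2541.
We can afford to lose at most 2541 − 1980 = 561, so at most ⌊561/52⌋ = 10 fall short, and at least 1 are ≥ 180.
Exactly 1 works: 1 value at 231 and 10 at 179 total 2021; lower one of the high values by 41 (still ≥ 180) to hit 1980.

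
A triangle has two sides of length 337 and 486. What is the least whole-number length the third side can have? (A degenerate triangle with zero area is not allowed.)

The third side must exceed |337 − 486| = 149.
The smallest integer above 149 is 150.

150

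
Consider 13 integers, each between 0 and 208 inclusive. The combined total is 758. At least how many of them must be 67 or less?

2

Let j be the number exceeding 67. Then the total is ≥ 68·j + 0·(13 − j) = 0 + 68j.
So 68j ≤ 758 and j ≤ 11; hence at least 13 − 11 = 2 are ≤ 67.
Exactly 2 works: 2 values at 0 and 11 at 68 total 748; raise one of the low values by 10 (still ≤ 67) to hit 758.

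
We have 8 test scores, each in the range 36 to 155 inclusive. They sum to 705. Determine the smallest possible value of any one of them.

To make one score as small as possible, make the other 7 as large as possible.
The other 7 can take up 7 × 155 = 1085 ≥ 705 − 36, so one score can sit at its floor of 36.
Achievable: one at 36 and the other 7 totalling 669, which fits since 7 × 36 ≤ 669 ≤ 7 × 155.

36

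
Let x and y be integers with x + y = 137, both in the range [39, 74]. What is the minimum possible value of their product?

xy = x(137 − x) is concave in x, so over [63, 74] it is minimized at an endpoint.
The extreme feasible split is x = 63, y = 74, giving xy = 4662.

4662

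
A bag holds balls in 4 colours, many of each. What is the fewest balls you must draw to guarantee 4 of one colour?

You could draw 3 of every colour without reaching 4 of any — 12 in all.
One more forces 4 of some colour, so 12 + 1 = 13.

13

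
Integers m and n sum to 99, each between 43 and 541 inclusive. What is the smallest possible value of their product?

mn = m(99 − m) is concave in m, so over [43, 56] it is minimized at an endpoint.
At the endpoint m = 43, n = 99 − 43 = 56, so mn = 43 × 56 = 2408.

2408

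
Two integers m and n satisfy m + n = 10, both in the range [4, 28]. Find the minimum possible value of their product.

24

Since m + n is fixed, pushing one of them to its bound minimizes the product.
At the endpoint m = 4, n = 10 − 4 = 6, so mn = 4 × 6 = 24.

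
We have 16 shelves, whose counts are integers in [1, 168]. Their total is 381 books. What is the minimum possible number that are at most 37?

7

Each value above 37 is at least 38, contributing at least 38 − 1 = 37 above the floor 1.
The sum exceeds the floor total 16 by 365, so at most ⌊365/37⌋ = 9 exceed 37, and at least 7 are ≤ 37.
Exactly 7 works: 7 values at 1 and 9 at 38 total 349; raise one of the low values by 32 (still ≤ 37) to hit 381.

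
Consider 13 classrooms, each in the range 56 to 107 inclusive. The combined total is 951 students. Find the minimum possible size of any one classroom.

To make one classroom as small as possible, make the other 12 as large as possible.
The other 12 can take up 12 × 107 = 1284 ≥ 951 − 56, so one classroom can sit at its floor of 56.
Achievable: one at 56 and the other 12 totalling 895, which fits since 12 × 56 ≤ 895 ≤ 12 × 107.

56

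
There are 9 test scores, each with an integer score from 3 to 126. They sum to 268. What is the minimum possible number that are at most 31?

If only k of them are at most 31, the other 9 − k are at least 32, so the total is at least (9 − k)·32 + k·3.
This is ≤ 268, so (9 − k)·32 + 3k ≤ 268, which gives k ≥ 1.
Exactly 1 works: 1 value at 3 and 8 at 32 total 259; raise one of the low values by 9 (still ≤ 31) to hit 268.

1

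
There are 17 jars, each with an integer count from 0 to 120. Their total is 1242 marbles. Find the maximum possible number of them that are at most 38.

Suppose k of them are at most 38. Those contribute at most 38 each and the rest at most 120 each.
So the total is at most 38k + 120(17 − k) = 2040 − 82k. This must still be ≥ 1242, so k ≤ 9.
k = 9 is achieved by 9 values at 38 and 8 at 120, total 1302; lower one of the 120's by 60 (still > 38) to reach 1242.

9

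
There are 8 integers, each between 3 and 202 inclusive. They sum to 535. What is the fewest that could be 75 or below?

If only k of them are at most 75, the other 8 − k are at least 76, so the total is at least (8 − k)·76 + k·3.
This is ≤ 535, so (8 − k)·76 + 3k ≤ 535, which gives k ≥ 1.
Exactly 1 works: 1 value at 3 and 7 at 76 total 535.

1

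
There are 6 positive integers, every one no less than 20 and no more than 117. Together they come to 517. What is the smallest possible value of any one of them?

To make one integer as small as possible, make the other 5 as large as possible.
The other 5 can take up 5 × 117 = 585 ≥ 517 − 20, so one integer can sit at its floor of 20.
Achievable: one at 20 and the other 5 totalling 497, which fits since 5 × 20 ≤ 497 ≤ 5 × 117.

20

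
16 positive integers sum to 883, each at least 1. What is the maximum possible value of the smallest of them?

55

If every one of the 16 were at least 56, the total would be at least 16 × 56 = 896 > 883.
Taking 13 copies of 55 and 3 copies of 56 gives exactly 883, so 55 is attained.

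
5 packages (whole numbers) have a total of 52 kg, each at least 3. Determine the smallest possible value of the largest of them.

The 5 values sum to 52, so their maximum is at least ⌈52/5⌉ = 11.
Achievable: 2 of them at 11 and 3 at 10 total 52.

11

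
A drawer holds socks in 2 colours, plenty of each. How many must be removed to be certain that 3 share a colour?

You could draw 2 of every colour without reaching 3 of any — 4 in all.
One more forces 3 of some colour, so 4 + 1 = 5.

5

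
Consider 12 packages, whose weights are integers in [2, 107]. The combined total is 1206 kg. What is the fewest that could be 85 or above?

9

Suppose at most 12 − j of them reach 85; then j values are ≤ 84 and the rest ≤ 107.
The total is then ≤ 84·j + 107·(12 − j) = 1284 − 23j. For this to be ≥ 1206 we need j ≤ 3, so at least 12 − 3 = 9 must reach 85.
Exactly 9 works: 9 values at 107 and 3 at 84 total 1215; lower one of the high values by 9 (still ≥ 85) to hit 1206.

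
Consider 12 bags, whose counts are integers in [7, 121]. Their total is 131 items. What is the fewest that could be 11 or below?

3

Let j be the number exceeding 11. Then the total is ≥ 12·j + 7·(12 − j) = 84 + 5j.
So 5j ≤ 47 and j ≤ 9; hence at least 12 − 9 = 3 are ≤ 11.
Exactly 3 works: 3 values at 7 and 9 at 12 total 129; raise one of the low values by 2 (still ≤ 11) to hit 131.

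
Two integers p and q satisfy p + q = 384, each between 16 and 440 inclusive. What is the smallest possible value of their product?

pq = p(384 − p) is concave in p, so over [16, 368] it is minimized at an endpoint.
At the endpoint p = 16, q = 384 − 16 = 368, so pq = 16 × 368 = 5888.

5888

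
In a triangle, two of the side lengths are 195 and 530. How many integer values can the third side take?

389

The triangle inequality gives |195 − 530| < c < 195 + 530, i.e. 335 < c < 725.
So c can be any integer from 336 to 724: 389 values.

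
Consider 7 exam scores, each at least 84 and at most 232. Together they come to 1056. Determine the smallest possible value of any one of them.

To make one score as small as possible, make the other 6 as large as possible.
The other 6 can take up 6 × 232 = 1392 ≥ 1056 − 84, so one score can sit at its floor of 84.
Achievable: one at 84 and the other 6 totalling 972, which fits since 6 × 84 ≤ 972 ≤ 6 × 232.

84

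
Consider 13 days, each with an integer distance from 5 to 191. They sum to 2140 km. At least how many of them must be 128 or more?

Suppose at most 13 − j of them reach 128; then j values are ≤ 127 and the rest ≤ 191.
The total is then ≤ 127·j + 191·(13 − j) = 2483 − 64j. For this to be ≥ 2140 we need j ≤ 5, so at least 13 − 5 = 8 must reach 128.
Exactly 8 works: 8 values at 191 and 5 at 127 total 2163; lower one of the high values by 23 (still ≥ 128) to hit 2140.

8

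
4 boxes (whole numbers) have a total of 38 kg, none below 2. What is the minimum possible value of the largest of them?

10

The average is 38/4 > 9, so not all 4 can be 9 or less; the largest is ≥ 10.
Taking 2 copies of 9 and 2 copies of 10 gives exactly 38, so 10 is attained.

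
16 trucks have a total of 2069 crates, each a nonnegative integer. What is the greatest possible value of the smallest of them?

129

The average is 2069/16 < 130, so some value is ≤ 129.
Taking 11 copies of 129 and 5 copies of 130 gives exactly 2069, so 129 is attained.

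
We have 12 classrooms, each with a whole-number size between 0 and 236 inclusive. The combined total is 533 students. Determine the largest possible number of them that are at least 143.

If k of the values are ≥ 143, the total is ≥ 143k + 0(12 − k).
Setting 143k + 0(12 − k) ≤ 533 gives 143k ≤ 533, so k ≤ 3.
k = 3 is achieved by 3 values at 143 and 9 at 0, total 429; add 104 to one value (staying below 143) to reach 533.

3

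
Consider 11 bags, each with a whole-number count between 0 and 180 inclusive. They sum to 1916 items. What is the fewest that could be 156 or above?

Each value short of 156 is at most 155, costing at least 180 − 155 = 25 against the maximum total of 1980.
We can afford to lose at most 1980 − 1916 = 64, so at most ⌊64/25⌋ = 2 fall short, and at least 9 are ≥ 156.
Exactly 9 works: 9 values at 180 and 2 at 155 total 1930; lower one of the high values by 14 (still ≥ 156) to hit 1916.

9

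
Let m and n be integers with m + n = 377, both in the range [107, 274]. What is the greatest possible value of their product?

mn = m(377 − m) is maximized when m is as near 377/2 as the bounds allow.
Taking m = 188 and n = 189 (both in [107, 274]) gives mn = 35532.

35532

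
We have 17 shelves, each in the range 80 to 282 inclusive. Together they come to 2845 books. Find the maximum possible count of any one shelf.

Maximizing one value means minimizing the remaining 16.
The other 16 contribute at least 16 × 80 = 1280, leaving at most 2845 − 1280 = 1565.
But each shelf is capped at 282, so the maximum is 282.
Achievable: one at 282 and the other 16 totalling 2563, which fits since 16 × 80 ≤ 2563 ≤ 16 × 282.

282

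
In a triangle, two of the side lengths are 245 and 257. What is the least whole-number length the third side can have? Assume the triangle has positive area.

13

The third side must exceed |245 − 257| = 12.
The smallest integer above 12 is 13.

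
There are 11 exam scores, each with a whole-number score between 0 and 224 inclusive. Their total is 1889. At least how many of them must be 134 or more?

Suppose at most 11 − j of them reach 134; then j values are ≤ 133 and the rest ≤ 224.
The total is then ≤ 133·j + 224·(11 − j) = 2464 − 91j. For this to be ≥ 1889 we need j ≤ 6, so at least 11 − 6 = 5 must reach 134.
Exactly 5 works: 5 values at 224 and 6 at 133 total 1918; lower one of the high values by 29 (still ≥ 134) to hit 1889.

5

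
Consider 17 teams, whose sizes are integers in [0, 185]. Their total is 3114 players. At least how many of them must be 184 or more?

Each value short of 184 is at most 183, costing at least 185 − 183 = 2 against the maximum total of 3145.
We can afford to lose at most 3145 − 3114 = 31, so at most ⌊31/2⌋ = 15 fall short, and at least 2 are ≥ 184.
Exactly 2 works: 2 values at 185 and 15 at 183 total 3115; lower one of the high values by 1 (still ≥ 184) to hit 3114.

2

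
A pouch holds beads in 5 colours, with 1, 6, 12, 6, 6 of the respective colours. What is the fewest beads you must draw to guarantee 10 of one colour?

29

In the worst case you take as many as possible of each colour without reaching 10: 1 + 6 + 9 + 6 + 6 = 28.
The next one must give 10 of some colour, so 28 + 1 = 29.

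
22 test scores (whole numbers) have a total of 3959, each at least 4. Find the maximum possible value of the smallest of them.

179

The average is 3959/22 < 180, so some value is ≤ 179.
Taking 1 copy of 179 and 21 copies of 180 gives exactly 3959, so 179 is attained.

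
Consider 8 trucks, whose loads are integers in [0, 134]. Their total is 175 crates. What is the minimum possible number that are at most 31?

If only k of them are at most 31, the other 8 − k are at least 32, so the total is at least (8 − k)·32 + k·0.
This is ≤ 175, so (8 − k)·32 + 0k ≤ 175, which gives k ≥ 3.
Exactly 3 works: 3 values at 0 and 5 at 32 total 160; raise one of the low values by 15 (still ≤ 31) to hit 175.

3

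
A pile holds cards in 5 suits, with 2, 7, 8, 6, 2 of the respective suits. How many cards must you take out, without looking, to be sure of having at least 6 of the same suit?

In the worst case you take as many as possible of each suit without reaching 6: 2 + 5 + 5 + 5 + 2 = 19.
The next one must give 6 of some suit, so 19 + 1 = 20.

20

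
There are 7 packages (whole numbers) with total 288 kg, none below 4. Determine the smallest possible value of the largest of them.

42

If every one of the 7 were at most 41, the total would be at most 7 × 41 = 287 < 288.
Equality holds with 1 value of 42 and 6 values of 41.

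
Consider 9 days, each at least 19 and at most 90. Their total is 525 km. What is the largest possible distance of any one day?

Maximizing one value means minimizing the remaining 8.
The other 8 contribute at least 8 × 19 = 152, leaving at most 525 − 152 = 373.
But each day is capped at 90, so the maximum is 90.
Achievable: one at 90 and the other 8 totalling 435, which fits since 8 × 19 ≤ 435 ≤ 8 × 90.

90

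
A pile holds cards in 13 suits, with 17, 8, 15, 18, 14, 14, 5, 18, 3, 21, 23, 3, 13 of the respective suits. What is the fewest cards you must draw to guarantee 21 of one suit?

169

In the worst case you take as many as possible of each suit without reaching 21: 17 + 8 + 15 + 18 + 14 + 14 + 5 + 18 + 3 + 20 + 20 + 3 + 13 = 168.
The next one must give 21 of some suit, so 168 + 1 = 169.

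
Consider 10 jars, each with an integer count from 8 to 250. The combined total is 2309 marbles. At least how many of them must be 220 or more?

4

Suppose at most 10 − j of them reach 220; then j values are ≤ 219 and the rest ≤ 250.
The total is then ≤ 219·j + 250·(10 − j) = 2500 − 31j. For this to be ≥ 2309 we need j ≤ 6, so at least 10 − 6 = 4 must reach 220.
Exactly 4 works: 4 values at 250 and 6 at 219 total 2314; lower one of the high values by 5 (still ≥ 220) to hit 2309.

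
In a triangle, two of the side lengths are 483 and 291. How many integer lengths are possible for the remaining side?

581

The triangle inequality gives |483 − 291| < c < 483 + 291, i.e. 192 < c < 774.
So c can be any integer from 193 to 773: 581 values.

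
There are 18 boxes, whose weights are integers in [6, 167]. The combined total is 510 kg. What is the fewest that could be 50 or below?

10

Let j be the number exceeding 50. Then the total is ≥ 51·j + 6·(18 − j) = 108 + 45j.
So 45j ≤ 402 and j ≤ 8; hence at least 18 − 8 = 10 are ≤ 50.
Exactly 10 works: 10 values at 6 and 8 at 51 total 468; raise one of the low values by 42 (still ≤ 50) to hit 510.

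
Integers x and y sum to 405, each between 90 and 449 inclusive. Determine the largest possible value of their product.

41006

For a fixed sum, the product xy is largest when x and y are as close as possible.
Taking x = 202 and y = 203 (both in [90, 449]) gives xy = 41006.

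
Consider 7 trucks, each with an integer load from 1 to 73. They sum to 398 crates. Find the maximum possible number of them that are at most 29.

2

Suppose k of them are at most 29. Those contribute at most 29 each and the rest at most 73 each.
So the total is at most 29k + 73(7 − k) = 511 − 44k. This must still be ≥ 398, so k ≤ 2.
k = 2 is achieved by 2 values at 29 and 5 at 73, total 423; lower one of the 73's by 25 (still > 29) to reach 398.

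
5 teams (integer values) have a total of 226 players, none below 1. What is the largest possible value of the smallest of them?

45

The 5 values sum to 226, so their minimum is at most ⌊226/5⌋ = 45.
Taking 4 copies of 45 and 1 copy of 46 gives exactly 226, so 45 is attained.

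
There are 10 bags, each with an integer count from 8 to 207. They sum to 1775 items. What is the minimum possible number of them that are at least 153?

5

Suppose at most 10 − j of them reach 153; then j values are ≤ 152 and the rest ≤ 207.
The total is then ≤ 152·j + 207·(10 − j) = 2070 − 55j. For this to be ≥ 1775 we need j ≤ 5, so at least 10 − 5 = 5 must reach 153.
Exactly 5 works: 5 values at 207 and 5 at 152 total 1795; lower one of the high values by 20 (still ≥ 153) to hit 1775.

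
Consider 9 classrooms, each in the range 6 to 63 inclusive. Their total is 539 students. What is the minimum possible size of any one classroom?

Minimizing one value means maximizing the remaining 8.
The other 8 contribute at most 8 × 63 = 504, leaving at least 539 − 504 = 35.
Since 35 ≥ 6, this is achievable: one at 35 and 8 at 63.

35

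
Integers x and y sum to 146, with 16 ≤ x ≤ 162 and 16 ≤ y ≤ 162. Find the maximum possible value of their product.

5329

xy = x(146 − x) is maximized when x is as near 146/2 as the bounds allow.
Taking x = 73 and y = 73 (both in [16, 162]) gives xy = 5329.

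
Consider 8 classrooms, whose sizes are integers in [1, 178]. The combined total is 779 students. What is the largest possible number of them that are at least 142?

5

If k of the values are ≥ 142, the total is ≥ 142k + 1(8 − k).
Setting 142k + 1(8 − k) ≤ 779 gives 141k ≤ 771, so k ≤ 5.
k = 5 is achieved by 5 values at 142 and 3 at 1, total 713; add 66 to one value (staying below 142) to reach 779.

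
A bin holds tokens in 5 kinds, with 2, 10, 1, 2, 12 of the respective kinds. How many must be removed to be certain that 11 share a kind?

26

In the worst case you take as many as possible of each kind without reaching 11: 2 + 10 + 1 + 2 + 10 = 25.
The next one must give 11 of some kind, so 25 + 1 = 26.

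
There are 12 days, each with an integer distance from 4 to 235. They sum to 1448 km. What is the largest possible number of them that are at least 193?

Suppose k of them are at least 193. Those contribute at least 193 each and the other 12 − k at least 4 each.
So the total is at least 193k + 4(12 − k) = 48 + 189k. This must be ≤ 1448, giving k ≤ 7.
k = 7 is achieved by 7 values at 193 and 5 at 4, total 1371; add 77 to one value (staying below 193) to reach 1448.

7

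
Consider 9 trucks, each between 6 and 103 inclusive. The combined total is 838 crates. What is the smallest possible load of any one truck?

14

To make one truck as small as possible, make the other 8 as large as possible.
The other 8 contribute at most 8 × 103 = 824, leaving at least 838 − 824 = 14.
Since 14 ≥ 6, this is achievable: one at 14 and 8 at 103.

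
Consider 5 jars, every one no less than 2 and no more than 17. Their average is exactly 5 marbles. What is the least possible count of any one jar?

Minimizing one value means maximizing the remaining 4.
The total is 5 × 5 = 25.
The other 4 can take up 4 × 17 = 68 ≥ 25 − 2, so one jar can sit at its floor of 2.
Achievable: one at 2 and the other 4 totalling 23, which fits since 4 × 2 ≤ 23 ≤ 4 × 17.

2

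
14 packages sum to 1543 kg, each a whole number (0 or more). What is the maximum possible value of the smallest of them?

The average is 1543/14 < 111, so some value is ≤ 110.
Taking 11 copies of 110 and 3 copies of 111 gives exactly 1543, so 110 is attained.

110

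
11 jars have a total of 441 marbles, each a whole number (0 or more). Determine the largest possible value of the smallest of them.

40

The average is 441/11 < 41, so some value is ≤ 40.
Achievable: 10 of them at 40 and 1 at 41 total 441.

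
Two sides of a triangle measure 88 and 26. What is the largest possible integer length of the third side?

113

The third side must be less than 88 + 26 = 114.
The largest integer below 114 is 113.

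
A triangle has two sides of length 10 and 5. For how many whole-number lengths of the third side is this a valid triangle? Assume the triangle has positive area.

The triangle inequality gives |10 − 5| < c < 10 + 5, i.e. 5 < c < 15.
So c can be any integer from 6 to 14: 9 values.

9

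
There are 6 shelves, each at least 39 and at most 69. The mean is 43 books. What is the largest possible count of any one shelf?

63

Maximizing one value means minimizing the remaining 5.
The total is 6 × 43 = 258.
The other 5 contribute at least 5 × 39 = 195, leaving at most 258 − 195 = 63.
Since 63 ≤ 69, this is achievable: one at 63 and 5 at 39.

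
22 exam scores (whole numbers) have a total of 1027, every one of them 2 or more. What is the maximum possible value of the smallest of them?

46

If every one of the 22 were at least 47, the total would be at least 22 × 47 = 1034 > 1027.
Equality holds with 7 values of 46 and 15 values of 47.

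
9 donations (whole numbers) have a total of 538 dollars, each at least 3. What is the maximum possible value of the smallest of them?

59

If every one of the 9 were at least 60, the total would be at least 9 × 60 = 540 > 538.
Taking 2 copies of 59 and 7 copies of 60 gives exactly 538, so 59 is attained.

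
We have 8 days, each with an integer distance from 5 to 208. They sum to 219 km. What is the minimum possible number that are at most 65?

If only k of them are at most 65, the other 8 − k are at least 66, so the total is at least (8 − k)·66 + k·5.
This is ≤ 219, so (8 − k)·66 + 5k ≤ 219, which gives k ≥ 6.
Exactly 6 works: 6 values at 5 and 2 at 66 total 162; raise one of the low values by 57 (still ≤ 65) to hit 219.

6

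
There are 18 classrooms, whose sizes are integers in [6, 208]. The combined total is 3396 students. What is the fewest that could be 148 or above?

Suppose at most 18 − j of them reach 148; then j values are ≤ 147 and the rest ≤ 208.
The total is then ≤ 147·j + 208·(18 − j) = 3744 − 61j. For this to be ≥ 3396 we need j ≤ 5, so at least 18 − 5 = 13 must reach 148.
Exactly 13 works: 13 values at 208 and 5 at 147 total 3439; lower one of the high values by 43 (still ≥ 148) to hit 3396.

13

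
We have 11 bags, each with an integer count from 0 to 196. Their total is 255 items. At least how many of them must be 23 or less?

Each value above 23 is at least 24, contributing at least 24 − 0 = 24 above the floor 0.
The sum exceeds the floor total 0 by 255, so at most ⌊255/24⌋ = 10 exceed 23, and at least 1 are ≤ 23.
Exactly 1 works: 1 value at 0 and 10 at 24 total 240; raise one of the low values by 15 (still ≤ 23) to hit 255.

1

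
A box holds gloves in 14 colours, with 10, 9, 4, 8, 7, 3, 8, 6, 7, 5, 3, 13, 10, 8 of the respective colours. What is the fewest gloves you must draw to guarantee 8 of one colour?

In the worst case you take as many as possible of each colour without reaching 8: 7 + 7 + 4 + 7 + 7 + 3 + 7 + 6 + 7 + 5 + 3 + 7 + 7 + 7 = 84.
The next one must give 8 of some colour, so 84 + 1 = 85.

85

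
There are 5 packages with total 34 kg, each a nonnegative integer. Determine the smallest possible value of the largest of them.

The 5 values sum to 34, so their maximum is at least ⌈34/5⌉ = 7.
Achievable: 4 of them at 7 and 1 at 6 total 34.

7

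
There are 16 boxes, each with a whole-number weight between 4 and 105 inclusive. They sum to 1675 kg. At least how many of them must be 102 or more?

15

Each value short of 102 is at most 101, costing at least 105 − 101 = 4 against the maximum total of 1680.
We can afford to lose at most 1680 − 1675 = 5, so at most ⌊5/4⌋ = 1 fall short, and at least 15 are ≥ 102.
Exactly 15 works: 15 values at 105 and 1 at 101 total 1676; lower one of the high values by 1 (still ≥ 102) to hit 1675.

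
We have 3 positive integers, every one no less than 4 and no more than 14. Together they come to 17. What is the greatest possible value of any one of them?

To make one integer as large as possible, make the other 2 as small as possible.
The other 2 contribute at least 2 × 4 = 8, leaving at most 17 − 8 = 9.
Since 9 ≤ 14, this is achievable: one at 9 and 2 at 4.

9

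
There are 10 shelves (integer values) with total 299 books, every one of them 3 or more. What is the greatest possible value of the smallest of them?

If every one of the 10 were at least 30, the total would be at least 10 × 30 = 300 > 299.
Achievable: 1 of them at 29 and 9 at 30 total 299.

29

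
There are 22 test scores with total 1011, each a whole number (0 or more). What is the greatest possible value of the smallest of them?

The 22 values sum to 1011, so their minimum is at most ⌊1011/22⌋ = 45.
Taking 1 copy of 45 and 21 copies of 46 gives exactly 1011, so 45 is attained.

45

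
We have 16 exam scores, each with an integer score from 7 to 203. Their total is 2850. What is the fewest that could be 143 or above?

Each value short of 143 is at most 142, costing at least 203 − 142 = 61 against the maximum total of 3248.
We can afford to lose at most 3248 − 2850 = 398, so at most ⌊398/61⌋ = 6 fall short, and at least 10 are ≥ 143.
Exactly 10 works: 10 values at 203 and 6 at 142 total 2882; lower one of the high values by 32 (still ≥ 143) to hit 2850.

10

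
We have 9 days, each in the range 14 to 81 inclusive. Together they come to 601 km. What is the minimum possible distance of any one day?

To make one day as small as possible, make the other 8 as large as possible.
The other 8 can take up 8 × 81 = 648 ≥ 601 − 14, so one day can sit at its floor of 14.
Achievable: one at 14 and the other 8 totalling 587, which fits since 8 × 14 ≤ 587 ≤ 8 × 81.

14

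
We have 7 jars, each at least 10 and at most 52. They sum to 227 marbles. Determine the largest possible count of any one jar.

52

Maximizing one value means minimizing the remaining 6.
The other 6 contribute at least 6 × 10 = 60, leaving at most 227 − 60 = 167.
But each jar is capped at 52, so the maximum is 52.
Achievable: one at 52 and the other 6 totalling 175, which fits since 6 × 10 ≤ 175 ≤ 6 × 52.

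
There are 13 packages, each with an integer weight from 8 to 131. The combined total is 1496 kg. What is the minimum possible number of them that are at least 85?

Each value short of 85 is at most 84, costing at least 131 − 84 = 47 against the maximum total of 1703.
We can afford to lose at most 1703 − 1496 = 207, so at most ⌊207/47⌋ = 4 fall short, and at least 9 are ≥ 85.
Exactly 9 works: 9 values at 131 and 4 at 84 total 1515; lower one of the high values by 19 (still ≥ 85) to hit 1496.

9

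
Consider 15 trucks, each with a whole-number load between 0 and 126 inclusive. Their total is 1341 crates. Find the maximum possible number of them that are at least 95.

With k values at 95 or above and the rest at least 0, the sum is at least 0 + 95k.
Since the sum is 1341, we need 95k ≤ 1341, i.e. k ≤ 14.
k = 14 is achieved by 14 values at 95 and 1 at 0, total 1330; add 11 to one value (staying below 95) to reach 1341.

14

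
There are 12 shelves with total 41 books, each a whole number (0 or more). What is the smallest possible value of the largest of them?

4

Some value must be at least ⌈41/12⌉ = 4, since 12 × 3 = 36 < 41.
Achievable: 5 of them at 4 and 7 at 3 total 41.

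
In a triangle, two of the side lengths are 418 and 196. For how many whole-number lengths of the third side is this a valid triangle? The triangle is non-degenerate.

391

The triangle inequality gives |418 − 196| < c < 418 + 196, i.e. 222 < c < 614.
So c can be any integer from 223 to 613: 391 values.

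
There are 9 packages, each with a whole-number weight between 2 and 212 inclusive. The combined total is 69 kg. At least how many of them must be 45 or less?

8

Let j be the number exceeding 45. Then the total is ≥ 46·j + 2·(9 − j) = 18 + 44j.
So 44j ≤ 51 and j ≤ 1; hence at least 9 − 1 = 8 are ≤ 45.
Exactly 8 works: 8 values at 2 and 1 at 46 total 62; raise one of the low values by 7 (still ≤ 45) to hit 69.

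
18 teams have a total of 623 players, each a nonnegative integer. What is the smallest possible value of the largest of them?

35

The 18 values sum to 623, so their maximum is at least ⌈623/18⌉ = 35.
Achievable: 11 of them at 35 and 7 at 34 total 623.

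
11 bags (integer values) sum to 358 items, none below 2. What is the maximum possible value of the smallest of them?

32

If every one of the 11 were at least 33, the total would be at least 11 × 33 = 363 > 358.
Achievable: 5 of them at 32 and 6 at 33 total 358.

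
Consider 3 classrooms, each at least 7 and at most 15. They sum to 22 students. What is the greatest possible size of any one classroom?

To make one classroom as large as possible, make the other 2 as small as possible.
The other 2 contribute at least 2 × 7 = 14, leaving at most 22 − 14 = 8.
Since 8 ≤ 15, this is achievable: one at 8 and 2 at 7.

8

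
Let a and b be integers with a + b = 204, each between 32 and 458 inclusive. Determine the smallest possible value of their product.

5504

Since a + b is fixed, pushing one of them to its bound minimizes the product.
The extreme feasible split is a = 32, b = 172, giving ab = 5504.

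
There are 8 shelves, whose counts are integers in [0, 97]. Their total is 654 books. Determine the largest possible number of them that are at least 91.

With k values at 91 or above and the rest at least 0, the sum is at least 0 + 91k.
Since the sum is 654, we need 91k ≤ 654, i.e. k ≤ 7.
k = 7 is achieved by 7 values at 91 and 1 at 0, total 637; add 17 to one value (staying below 91) to reach 654.

7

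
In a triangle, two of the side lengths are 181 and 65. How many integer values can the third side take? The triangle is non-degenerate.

129

The triangle inequality gives |181 − 65| < c < 181 + 65, i.e. 116 < c < 246.
So c can be any integer from 117 to 245: 129 values.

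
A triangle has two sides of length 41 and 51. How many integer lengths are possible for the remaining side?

81

The triangle inequality gives |41 − 51| < c < 41 + 51, i.e. 10 < c < 92.
So c can be any integer from 11 to 91: 81 values.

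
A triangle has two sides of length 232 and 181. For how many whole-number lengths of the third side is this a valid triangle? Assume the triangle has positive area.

361

The triangle inequality gives |232 − 181| < c < 232 + 181, i.e. 51 < c < 413.
So c can be any integer from 52 to 412: 361 values.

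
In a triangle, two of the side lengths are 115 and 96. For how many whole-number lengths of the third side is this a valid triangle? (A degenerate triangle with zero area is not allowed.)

191

The triangle inequality gives |115 − 96| < c < 115 + 96, i.e. 19 < c < 211.
So c can be any integer from 20 to 210: 191 values.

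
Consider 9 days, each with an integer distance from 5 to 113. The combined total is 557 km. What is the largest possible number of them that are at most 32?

Suppose k of them are at most 32. Those contribute at most 32 each and the rest at most 113 each.
So the total is at most 32k + 113(9 − k) = 1017 − 81k. This must still be ≥ 557, so k ≤ 5.
k = 5 is achieved by 5 values at 32 and 4 at 113, total 612; lower one of the 113's by 55 (still > 32) to reach 557.

5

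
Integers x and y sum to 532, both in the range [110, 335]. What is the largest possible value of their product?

For a fixed sum, the product xy is largest when x and y are as close as possible.
Taking x = 266 and y = 266 (both in [110, 335]) gives xy = 70756.

70756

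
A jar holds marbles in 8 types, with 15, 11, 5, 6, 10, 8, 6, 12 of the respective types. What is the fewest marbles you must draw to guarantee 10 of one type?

In the worst case you take as many as possible of each type without reaching 10: 9 + 9 + 5 + 6 + 9 + 8 + 6 + 9 = 61.
The next one must give 10 of some type, so 61 + 1 = 62.

62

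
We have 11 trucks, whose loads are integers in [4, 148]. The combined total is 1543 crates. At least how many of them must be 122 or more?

8

Each value short of 122 is at most 121, costing at least 148 − 121 = 27 against the maximum total of 1628.
We can afford to lose at most 1628 − 1543 = 85, so at most ⌊85/27⌋ = 3 fall short, and at least 8 are ≥ 122.
Exactly 8 works: 8 values at 148 and 3 at 121 total 1547; lower one of the high values by 4 (still ≥ 122) to hit 1543.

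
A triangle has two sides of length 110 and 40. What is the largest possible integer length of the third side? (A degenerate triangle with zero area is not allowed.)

149

The third side must be less than 110 + 40 = 150.
The largest integer below 150 is 149.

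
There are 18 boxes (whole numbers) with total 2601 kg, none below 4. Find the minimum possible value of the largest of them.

145

The average is 2601/18 > 144, so not all 18 can be 144 or less; the largest is ≥ 145.
Taking 9 copies of 144 and 9 copies of 145 gives exactly 2601, so 145 is attained.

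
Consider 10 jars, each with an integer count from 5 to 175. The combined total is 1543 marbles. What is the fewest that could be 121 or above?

Each value short of 121 is at most 120, costing at least 175 − 120 = 55 against the maximum total of 1750.
We can afford to lose at most 1750 − 1543 = 207, so at most ⌊207/55⌋ = 3 fall short, and at least 7 are ≥ 121.
Exactly 7 works: 7 values at 175 and 3 at 120 total 1585; lower one of the high values by 42 (still ≥ 121) to hit 1543.

7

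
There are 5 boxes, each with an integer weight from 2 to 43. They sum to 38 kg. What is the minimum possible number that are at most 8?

Each value above 8 is at least 9, contributing at least 9 − 2 = 7 above the floor 2.
The sum exceeds the floor total 10 by 28, so at most ⌊28/7⌋ = 4 exceed 8, and at least 1 are ≤ 8.
Exactly 1 works: 1 value at 2 and 4 at 9 total 38.

1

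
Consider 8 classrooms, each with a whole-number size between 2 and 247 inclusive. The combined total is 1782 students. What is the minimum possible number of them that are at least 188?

If only k of them are at least 188, the other 8 − k are at most 187, so the total is at most k·247 + (8 − k)·187.
This must reach 1782, so k·247 + (8 − k)·187 ≥ 1782, giving k ≥ 5.
Exactly 5 works: 5 values at 247 and 3 at 187 total 1796; lower one of the high values by 14 (still ≥ 188) to hit 1782.

5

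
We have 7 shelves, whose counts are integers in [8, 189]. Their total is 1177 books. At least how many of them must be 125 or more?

5

Suppose at most 7 − j of them reach 125; then j values are ≤ 124 and the rest ≤ 189.
The total is then ≤ 124·j + 189·(7 − j) = 1323 − 65j. For this to be ≥ 1177 we need j ≤ 2, so at least 7 − 2 = 5 must reach 125.
Exactly 5 works: 5 values at 189 and 2 at 124 total 1193; lower one of the high values by 16 (still ≥ 125) to hit 1177.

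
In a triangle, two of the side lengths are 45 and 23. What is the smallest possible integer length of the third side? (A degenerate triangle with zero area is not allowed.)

23

The third side must exceed |45 − 23| = 22.
The smallest integer above 22 is 23.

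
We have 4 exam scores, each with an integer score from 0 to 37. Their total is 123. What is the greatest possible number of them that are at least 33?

If k of the values are ≥ 33, the total is ≥ 33k + 0(4 − k).
Setting 33k + 0(4 − k) ≤ 123 gives 33k ≤ 123, so k ≤ 3.
k = 3 is achieved by 3 values at 33 and 1 at 0, total 99; add 24 to one value (staying below 33) to reach 123.

3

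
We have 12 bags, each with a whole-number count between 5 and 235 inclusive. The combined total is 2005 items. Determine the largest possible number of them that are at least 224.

8

Suppose k of them are at least 224. Those contribute at least 224 each and the other 12 − k at least 5 each.
So the total is at least 224k + 5(12 − k) = 60 + 219k. This must be ≤ 2005, giving k ≤ 8.
k = 8 is achieved by 8 values at 224 and 4 at 5, total 1812; add 193 to one value (staying below 224) to reach 2005.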